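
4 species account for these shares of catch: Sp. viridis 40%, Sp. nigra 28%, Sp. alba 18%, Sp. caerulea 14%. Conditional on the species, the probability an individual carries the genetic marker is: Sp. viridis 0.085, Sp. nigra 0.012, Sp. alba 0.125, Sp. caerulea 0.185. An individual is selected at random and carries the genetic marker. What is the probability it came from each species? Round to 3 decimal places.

Prior × likelihood for each hypothesis:
  Sp. viridis: 0.4 × 0.085 = 0.034
  Sp. nigra: 0.28 × 0.012 = 0.00336
  Sp. alba: 0.18 × 0.125 = 0.0225
  Sp. caerulea: 0.14 × 0.185 = 0.0259
Total = 0.08576.
P(Sp. viridis | marker) = 0.034/0.08576 ≈ 0.396
P(Sp. nigra | marker) = 0.00336/0.08576 ≈ 0.039
P(Sp. alba | marker) = 0.0225/0.08576 ≈ 0.262
P(Sp. caerulea | marker) = 0.0259/0.08576 ≈ 0.302

Sp. viridis 0.396, Sp. nigra 0.039, Sp. alba 0.262, Sp. caerulea 0.302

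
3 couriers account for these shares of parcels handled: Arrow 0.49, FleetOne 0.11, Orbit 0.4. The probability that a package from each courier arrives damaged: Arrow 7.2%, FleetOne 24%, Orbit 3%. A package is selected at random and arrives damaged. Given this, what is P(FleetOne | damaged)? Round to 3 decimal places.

0.358

Unnormalized posteriors (prior × likelihood):
  Arrow: 0.49 × 0.072 = 0.03528
  FleetOne: 0.11 × 0.24 = 0.0264
  Orbit: 0.4 × 0.03 = 0.012
Normalizing constant = 0.07368.
P(FleetOne | evidence) = 0.0264 / 0.07368 ≈ 0.358.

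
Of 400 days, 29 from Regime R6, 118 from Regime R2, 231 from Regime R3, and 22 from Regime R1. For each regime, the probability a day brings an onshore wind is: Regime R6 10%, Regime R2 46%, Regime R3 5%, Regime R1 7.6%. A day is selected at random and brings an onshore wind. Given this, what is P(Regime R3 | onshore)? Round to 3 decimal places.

0.164

Prior × likelihood for each hypothesis:
  Regime R6: 0.0725 × 0.1 = 0.00725
  Regime R2: 0.295 × 0.46 = 0.1357
  Regime R3: 0.5775 × 0.05 = 0.028875
  Regime R1: 0.055 × 0.076 = 0.00418
Total = 0.176005.
P(Regime R3 | evidence) = 0.028875 / 0.176005 ≈ 0.164.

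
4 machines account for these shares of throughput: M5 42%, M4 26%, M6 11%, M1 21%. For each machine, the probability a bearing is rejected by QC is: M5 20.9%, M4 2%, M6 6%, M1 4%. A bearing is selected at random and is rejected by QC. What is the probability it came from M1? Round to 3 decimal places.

0.078

Unnormalized posteriors (prior × likelihood):
  M5: 0.42 × 0.209 = 0.08778
  M4: 0.26 × 0.02 = 0.0052
  M6: 0.11 × 0.06 = 0.0066
  M1: 0.21 × 0.04 = 0.0084
Total = 0.10798.
P(M1 | evidence) = 0.0084 / 0.10798 ≈ 0.078.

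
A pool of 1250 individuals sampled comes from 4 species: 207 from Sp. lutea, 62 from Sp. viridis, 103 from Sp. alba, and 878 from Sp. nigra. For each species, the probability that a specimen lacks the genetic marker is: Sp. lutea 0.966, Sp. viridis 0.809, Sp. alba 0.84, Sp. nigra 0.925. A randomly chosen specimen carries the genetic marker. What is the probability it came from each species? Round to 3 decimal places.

Taking complements, P(marker | each) = Sp. lutea 0.034, Sp. viridis 0.191, Sp. alba 0.16, Sp. nigra 0.075.
Prior × likelihood for each hypothesis:
  Sp. lutea: 0.1656 × 0.034 = 0.0056304
  Sp. viridis: 0.0496 × 0.191 = 0.0094736
  Sp. alba: 0.0824 × 0.16 = 0.013184
  Sp. nigra: 0.7024 × 0.075 = 0.05268
Normalizing constant = 0.080968.
P(Sp. lutea | marker) = 0.0056304/0.080968 ≈ 0.070
P(Sp. viridis | marker) = 0.0094736/0.080968 ≈ 0.117
P(Sp. alba | marker) = 0.013184/0.080968 ≈ 0.163
P(Sp. nigra | marker) = 0.05268/0.080968 ≈ 0.651
(Check: 0.070+0.117+0.163+0.651 = 1.001.)

Sp. lutea 0.070, Sp. viridis 0.117, Sp. alba 0.163, Sp. nigra 0.651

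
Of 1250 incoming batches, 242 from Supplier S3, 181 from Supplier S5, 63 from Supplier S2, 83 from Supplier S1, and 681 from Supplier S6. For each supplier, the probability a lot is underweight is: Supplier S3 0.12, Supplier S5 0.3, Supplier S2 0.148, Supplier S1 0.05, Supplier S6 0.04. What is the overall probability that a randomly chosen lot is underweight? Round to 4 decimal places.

Prior × likelihood for each hypothesis:
  Supplier S3: 0.1936 × 0.12 = 0.023232
  Supplier S5: 0.1448 × 0.3 = 0.04344
  Supplier S2: 0.0504 × 0.148 = 0.0074592
  Supplier S1: 0.0664 × 0.05 = 0.00332
  Supplier S6: 0.5448 × 0.04 = 0.021792
P(underweight) = 0.023232 + 0.04344 + 0.0074592 + 0.00332 + 0.021792 = 0.0992432 → 0.0992.

0.0992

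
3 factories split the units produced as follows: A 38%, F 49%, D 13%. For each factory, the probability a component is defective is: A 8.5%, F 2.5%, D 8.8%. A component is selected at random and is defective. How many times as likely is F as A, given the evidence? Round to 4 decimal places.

By Bayes' rule, posterior ∝ prior × likelihood:
  A: 0.38 × 0.085 = 0.0323
  F: 0.49 × 0.025 = 0.01225
  D: 0.13 × 0.088 = 0.01144
Total = 0.05599.
The ratio is 0.01225 / 0.0323 (the normalizer cancels) = 0.3793.

0.3793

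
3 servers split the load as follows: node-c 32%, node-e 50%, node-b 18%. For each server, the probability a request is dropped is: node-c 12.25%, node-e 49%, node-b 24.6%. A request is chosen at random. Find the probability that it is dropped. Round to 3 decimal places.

0.328

Prior × likelihood for each hypothesis:
  node-c: 0.32 × 0.1225 = 0.0392
  node-e: 0.5 × 0.49 = 0.245
  node-b: 0.18 × 0.246 = 0.04428
P(dropped) = 0.0392 + 0.245 + 0.04428 = 0.32848 → 0.328.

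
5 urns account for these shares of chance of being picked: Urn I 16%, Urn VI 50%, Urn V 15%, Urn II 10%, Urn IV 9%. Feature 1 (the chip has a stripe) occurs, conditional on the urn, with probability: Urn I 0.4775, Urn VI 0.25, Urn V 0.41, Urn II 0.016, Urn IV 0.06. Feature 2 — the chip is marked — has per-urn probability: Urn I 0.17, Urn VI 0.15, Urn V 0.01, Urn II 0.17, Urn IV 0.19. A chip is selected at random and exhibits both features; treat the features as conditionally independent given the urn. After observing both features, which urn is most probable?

Prior × likelihood for each hypothesis:
  Urn I: 0.16 × 0.4775 × 0.17 = 0.012988
  Urn VI: 0.5 × 0.25 × 0.15 = 0.01875
  Urn V: 0.15 × 0.41 × 0.01 = 0.000615
  Urn II: 0.1 × 0.016 × 0.17 = 0.000272
  Urn IV: 0.09 × 0.06 × 0.19 = 0.001026
Sum = 0.033651.
Largest term belongs to Urn VI, so Urn VI is most probable.

Urn VI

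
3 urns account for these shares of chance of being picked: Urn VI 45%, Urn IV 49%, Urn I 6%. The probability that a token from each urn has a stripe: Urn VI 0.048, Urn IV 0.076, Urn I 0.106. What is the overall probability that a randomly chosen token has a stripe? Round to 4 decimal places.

By Bayes' rule, posterior ∝ prior × likelihood:
  Urn VI: 0.45 × 0.048 = 0.0216
  Urn IV: 0.49 × 0.076 = 0.03724
  Urn I: 0.06 × 0.106 = 0.00636
P(striped) = 0.0216 + 0.03724 + 0.00636 = 0.0652 → 0.0652.

0.0652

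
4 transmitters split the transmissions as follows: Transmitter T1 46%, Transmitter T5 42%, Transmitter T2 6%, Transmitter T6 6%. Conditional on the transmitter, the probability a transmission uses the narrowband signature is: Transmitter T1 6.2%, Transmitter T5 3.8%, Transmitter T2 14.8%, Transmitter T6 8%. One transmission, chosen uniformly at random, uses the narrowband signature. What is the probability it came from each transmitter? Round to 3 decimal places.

Transmitter T1 0.490, Transmitter T5 0.274, Transmitter T2 0.153, Transmitter T6 0.083

Prior × likelihood for each hypothesis:
  Transmitter T1: 0.46 × 0.062 = 0.02852
  Transmitter T5: 0.42 × 0.038 = 0.01596
  Transmitter T2: 0.06 × 0.148 = 0.00888
  Transmitter T6: 0.06 × 0.08 = 0.0048
Sum = 0.05816.
P(Transmitter T1 | narrowband) = 0.02852/0.05816 ≈ 0.490
P(Transmitter T5 | narrowband) = 0.01596/0.05816 ≈ 0.274
P(Transmitter T2 | narrowband) = 0.00888/0.05816 ≈ 0.153
P(Transmitter T6 | narrowband) = 0.0048/0.05816 ≈ 0.083
(Check: 0.490+0.274+0.153+0.083 = 1.000.)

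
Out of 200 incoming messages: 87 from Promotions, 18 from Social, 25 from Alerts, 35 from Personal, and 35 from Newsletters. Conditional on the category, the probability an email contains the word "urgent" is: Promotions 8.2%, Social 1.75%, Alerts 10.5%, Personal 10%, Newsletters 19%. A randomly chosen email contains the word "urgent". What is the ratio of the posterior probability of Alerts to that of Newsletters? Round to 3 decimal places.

By Bayes' rule, posterior ∝ prior × likelihood:
  Promotions: 0.435 × 0.082 = 0.03567
  Social: 0.09 × 0.0175 = 0.001575
  Alerts: 0.125 × 0.105 = 0.013125
  Personal: 0.175 × 0.1 = 0.0175
  Newsletters: 0.175 × 0.19 = 0.03325
Sum = 0.10112.
The ratio is 0.013125 / 0.03325 (the normalizer cancels) = 0.395.

0.395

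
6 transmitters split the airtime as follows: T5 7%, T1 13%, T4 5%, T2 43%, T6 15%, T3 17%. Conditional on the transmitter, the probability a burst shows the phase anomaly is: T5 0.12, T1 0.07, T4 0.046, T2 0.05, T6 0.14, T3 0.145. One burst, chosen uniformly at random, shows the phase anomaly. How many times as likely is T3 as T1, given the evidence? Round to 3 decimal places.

Compute prior × likelihood for every hypothesis:
  T5: 0.07 × 0.12 = 0.0084
  T1: 0.13 × 0.07 = 0.0091
  T4: 0.05 × 0.046 = 0.0023
  T2: 0.43 × 0.05 = 0.0215
  T6: 0.15 × 0.14 = 0.021
  T3: 0.17 × 0.145 = 0.02465
Sum = 0.08695.
The ratio is 0.02465 / 0.0091 (the normalizer cancels) = 2.709.

2.709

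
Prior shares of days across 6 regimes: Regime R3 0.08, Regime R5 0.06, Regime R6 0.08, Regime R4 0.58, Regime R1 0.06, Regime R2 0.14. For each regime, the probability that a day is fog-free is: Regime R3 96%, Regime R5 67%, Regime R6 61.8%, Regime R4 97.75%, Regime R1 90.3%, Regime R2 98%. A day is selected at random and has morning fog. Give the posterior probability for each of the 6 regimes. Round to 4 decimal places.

Regime R3 0.0425, Regime R5 0.2632, Regime R6 0.4062, Regime R4 0.1735, Regime R1 0.0774, Regime R2 0.0372

Taking complements, P(fog | each) = Regime R3 0.04, Regime R5 0.33, Regime R6 0.382, Regime R4 0.0225, Regime R1 0.097, Regime R2 0.02.
Unnormalized posteriors (prior × likelihood):
  Regime R3: 0.08 × 0.04 = 0.0032
  Regime R5: 0.06 × 0.33 = 0.0198
  Regime R6: 0.08 × 0.382 = 0.03056
  Regime R4: 0.58 × 0.0225 = 0.01305
  Regime R1: 0.06 × 0.097 = 0.00582
  Regime R2: 0.14 × 0.02 = 0.0028
Total = 0.07523.
P(Regime R3 | fog) = 0.0032/0.07523 ≈ 0.0425
P(Regime R5 | fog) = 0.0198/0.07523 ≈ 0.2632
P(Regime R6 | fog) = 0.03056/0.07523 ≈ 0.4062
P(Regime R4 | fog) = 0.01305/0.07523 ≈ 0.1735
P(Regime R1 | fog) = 0.00582/0.07523 ≈ 0.0774
P(Regime R2 | fog) = 0.0028/0.07523 ≈ 0.0372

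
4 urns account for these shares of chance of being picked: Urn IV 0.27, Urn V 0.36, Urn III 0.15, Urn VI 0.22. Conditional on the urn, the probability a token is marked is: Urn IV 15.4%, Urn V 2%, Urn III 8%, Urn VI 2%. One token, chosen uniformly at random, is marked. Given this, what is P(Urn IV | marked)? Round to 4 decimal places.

0.6379

Unnormalized posteriors (prior × likelihood):
  Urn IV: 0.27 × 0.154 = 0.04158
  Urn V: 0.36 × 0.02 = 0.0072
  Urn III: 0.15 × 0.08 = 0.012
  Urn VI: 0.22 × 0.02 = 0.0044
Total = 0.06518.
P(Urn IV | evidence) = 0.04158 / 0.06518 ≈ 0.6379.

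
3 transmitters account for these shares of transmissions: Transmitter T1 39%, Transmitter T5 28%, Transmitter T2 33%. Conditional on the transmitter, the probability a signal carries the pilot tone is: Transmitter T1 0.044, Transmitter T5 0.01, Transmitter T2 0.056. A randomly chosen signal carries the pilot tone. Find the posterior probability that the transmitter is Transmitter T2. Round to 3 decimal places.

Unnormalized posteriors (prior × likelihood):
  Transmitter T1: 0.39 × 0.044 = 0.01716
  Transmitter T5: 0.28 × 0.01 = 0.0028
  Transmitter T2: 0.33 × 0.056 = 0.01848
Normalizing constant = 0.03844.
P(Transmitter T2 | evidence) = 0.01848 / 0.03844 ≈ 0.481.

0.481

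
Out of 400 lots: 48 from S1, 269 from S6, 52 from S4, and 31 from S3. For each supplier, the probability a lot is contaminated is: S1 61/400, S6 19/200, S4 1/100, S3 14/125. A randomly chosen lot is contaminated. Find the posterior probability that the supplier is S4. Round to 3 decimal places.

0.014

Compute prior × likelihood for every hypothesis:
  S1: 0.12 × 0.1525 = 0.0183
  S6: 0.6725 × 0.095 = 0.0638875
  S4: 0.13 × 0.01 = 0.0013
  S3: 0.0775 × 0.112 = 0.00868
Normalizing constant = 0.0921675.
P(S4 | evidence) = 0.0013 / 0.0921675 ≈ 0.014.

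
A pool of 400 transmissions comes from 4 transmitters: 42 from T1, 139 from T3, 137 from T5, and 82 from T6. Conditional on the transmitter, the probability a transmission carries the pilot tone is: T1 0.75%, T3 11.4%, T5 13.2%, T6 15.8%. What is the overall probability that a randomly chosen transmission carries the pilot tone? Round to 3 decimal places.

0.118

By Bayes' rule, posterior ∝ prior × likelihood:
  T1: 0.105 × 0.0075 = 0.0007875
  T3: 0.3475 × 0.114 = 0.039615
  T5: 0.3425 × 0.132 = 0.04521
  T6: 0.205 × 0.158 = 0.03239
P(pilot) = 0.0007875 + 0.039615 + 0.04521 + 0.03239 = 0.1180025 → 0.118.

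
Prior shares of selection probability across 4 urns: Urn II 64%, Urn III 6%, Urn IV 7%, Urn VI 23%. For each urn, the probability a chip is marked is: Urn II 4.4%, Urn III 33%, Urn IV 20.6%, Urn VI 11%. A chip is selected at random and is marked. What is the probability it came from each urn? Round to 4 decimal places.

Urn II 0.3212, Urn III 0.2258, Urn IV 0.1645, Urn VI 0.2885

By Bayes' rule, posterior ∝ prior × likelihood:
  Urn II: 0.64 × 0.044 = 0.02816
  Urn III: 0.06 × 0.33 = 0.0198
  Urn IV: 0.07 × 0.206 = 0.01442
  Urn VI: 0.23 × 0.11 = 0.0253
Normalizing constant = 0.08768.
P(Urn II | marked) = 0.02816/0.08768 ≈ 0.3212
P(Urn III | marked) = 0.0198/0.08768 ≈ 0.2258
P(Urn IV | marked) = 0.01442/0.08768 ≈ 0.1645
P(Urn VI | marked) = 0.0253/0.08768 ≈ 0.2885
(Check: 0.3212+0.2258+0.1645+0.2885 = 1.0000.)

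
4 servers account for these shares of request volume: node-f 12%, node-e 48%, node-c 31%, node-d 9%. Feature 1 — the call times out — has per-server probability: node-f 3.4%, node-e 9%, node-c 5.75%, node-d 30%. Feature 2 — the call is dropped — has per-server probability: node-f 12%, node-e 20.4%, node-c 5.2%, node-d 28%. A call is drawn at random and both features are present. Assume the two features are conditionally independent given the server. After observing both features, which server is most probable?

node-e

Prior × likelihood for each hypothesis:
  node-f: 0.12 × 0.034 × 0.12 = 0.0004896
  node-e: 0.48 × 0.09 × 0.204 = 0.0088128
  node-c: 0.31 × 0.0575 × 0.052 = 0.0009269
  node-d: 0.09 × 0.3 × 0.28 = 0.00756
Total = 0.0177893.
Largest term belongs to node-e, so node-e is most probable.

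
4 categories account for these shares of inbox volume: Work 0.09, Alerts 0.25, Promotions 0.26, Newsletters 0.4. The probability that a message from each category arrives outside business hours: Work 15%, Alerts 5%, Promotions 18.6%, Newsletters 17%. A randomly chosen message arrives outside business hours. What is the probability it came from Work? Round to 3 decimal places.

0.095

By Bayes' rule, posterior ∝ prior × likelihood:
  Work: 0.09 × 0.15 = 0.0135
  Alerts: 0.25 × 0.05 = 0.0125
  Promotions: 0.26 × 0.186 = 0.04836
  Newsletters: 0.4 × 0.17 = 0.068
Total = 0.14236.
P(Work | evidence) = 0.0135 / 0.14236 ≈ 0.095.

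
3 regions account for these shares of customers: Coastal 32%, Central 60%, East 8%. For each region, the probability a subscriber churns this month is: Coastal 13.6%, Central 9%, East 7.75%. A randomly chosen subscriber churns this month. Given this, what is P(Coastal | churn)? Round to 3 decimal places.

Unnormalized posteriors (prior × likelihood):
  Coastal: 0.32 × 0.136 = 0.04352
  Central: 0.6 × 0.09 = 0.054
  East: 0.08 × 0.0775 = 0.0062
Sum = 0.10372.
P(Coastal | evidence) = 0.04352 / 0.10372 ≈ 0.420.

0.420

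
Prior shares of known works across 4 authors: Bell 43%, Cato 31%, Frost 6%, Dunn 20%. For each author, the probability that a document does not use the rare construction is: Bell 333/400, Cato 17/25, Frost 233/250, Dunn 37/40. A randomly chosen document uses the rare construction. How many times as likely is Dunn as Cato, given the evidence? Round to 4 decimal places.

0.1512

Taking complements, P(rare-form | each) = Bell 0.1675, Cato 0.32, Frost 0.068, Dunn 0.075.
Compute prior × likelihood for every hypothesis:
  Bell: 0.43 × 0.1675 = 0.072025
  Cato: 0.31 × 0.32 = 0.0992
  Frost: 0.06 × 0.068 = 0.00408
  Dunn: 0.2 × 0.075 = 0.015
Sum = 0.190305.
The ratio is 0.015 / 0.0992 (the normalizer cancels) = 0.1512.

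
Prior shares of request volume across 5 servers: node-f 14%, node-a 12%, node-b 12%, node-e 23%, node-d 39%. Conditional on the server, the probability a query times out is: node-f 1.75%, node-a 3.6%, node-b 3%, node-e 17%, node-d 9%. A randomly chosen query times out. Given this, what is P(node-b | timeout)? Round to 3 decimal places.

0.043

Prior × likelihood for each hypothesis:
  node-f: 0.14 × 0.0175 = 0.00245
  node-a: 0.12 × 0.036 = 0.00432
  node-b: 0.12 × 0.03 = 0.0036
  node-e: 0.23 × 0.17 = 0.0391
  node-d: 0.39 × 0.09 = 0.0351
Sum = 0.08457.
P(node-b | evidence) = 0.0036 / 0.08457 ≈ 0.043.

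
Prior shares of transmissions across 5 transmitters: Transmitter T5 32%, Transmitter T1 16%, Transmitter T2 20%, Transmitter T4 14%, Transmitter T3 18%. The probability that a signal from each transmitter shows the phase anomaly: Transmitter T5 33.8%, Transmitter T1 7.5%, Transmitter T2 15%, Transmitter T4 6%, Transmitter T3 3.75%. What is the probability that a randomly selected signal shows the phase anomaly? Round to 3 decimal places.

Unnormalized posteriors (prior × likelihood):
  Transmitter T5: 0.32 × 0.338 = 0.10816
  Transmitter T1: 0.16 × 0.075 = 0.012
  Transmitter T2: 0.2 × 0.15 = 0.03
  Transmitter T4: 0.14 × 0.06 = 0.0084
  Transmitter T3: 0.18 × 0.0375 = 0.00675
P(anomaly) = 0.10816 + 0.012 + 0.03 + 0.0084 + 0.00675 = 0.16531 → 0.165.

0.165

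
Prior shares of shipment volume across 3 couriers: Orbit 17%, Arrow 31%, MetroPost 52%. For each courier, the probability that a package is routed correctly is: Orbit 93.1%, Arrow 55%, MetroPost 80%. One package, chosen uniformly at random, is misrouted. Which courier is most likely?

Taking complements, P(misrouted | each) = Orbit 0.069, Arrow 0.45, MetroPost 0.2.
Compute prior × likelihood for every hypothesis:
  Orbit: 0.17 × 0.069 = 0.01173
  Arrow: 0.31 × 0.45 = 0.1395
  MetroPost: 0.52 × 0.2 = 0.104
Normalizing constant = 0.25523.
Largest term belongs to Arrow, so Arrow is most probable.

Arrow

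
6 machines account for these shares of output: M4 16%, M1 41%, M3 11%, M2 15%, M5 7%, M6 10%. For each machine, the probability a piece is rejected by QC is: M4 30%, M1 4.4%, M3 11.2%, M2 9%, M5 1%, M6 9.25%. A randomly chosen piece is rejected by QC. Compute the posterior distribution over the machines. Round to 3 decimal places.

Unnormalized posteriors (prior × likelihood):
  M4: 0.16 × 0.3 = 0.048
  M1: 0.41 × 0.044 = 0.01804
  M3: 0.11 × 0.112 = 0.01232
  M2: 0.15 × 0.09 = 0.0135
  M5: 0.07 × 0.01 = 0.0007
  M6: 0.1 × 0.0925 = 0.00925
Total = 0.10181.
P(M4 | rejected) = 0.048/0.10181 ≈ 0.471
P(M1 | rejected) = 0.01804/0.10181 ≈ 0.177
P(M3 | rejected) = 0.01232/0.10181 ≈ 0.121
P(M2 | rejected) = 0.0135/0.10181 ≈ 0.133
P(M5 | rejected) = 0.0007/0.10181 ≈ 0.007
P(M6 | rejected) = 0.00925/0.10181 ≈ 0.091
(Check: 0.471+0.177+0.121+0.133+0.007+0.091 = 1.000.)

M4 0.471, M1 0.177, M3 0.121, M2 0.133, M5 0.007, M6 0.091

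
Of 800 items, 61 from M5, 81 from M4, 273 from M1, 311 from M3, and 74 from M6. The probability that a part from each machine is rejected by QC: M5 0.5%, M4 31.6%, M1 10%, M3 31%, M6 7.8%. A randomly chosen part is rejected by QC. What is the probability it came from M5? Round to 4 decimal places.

0.0020

Unnormalized posteriors (prior × likelihood):
  M5: 0.07625 × 0.005 = 0.00038125
  M4: 0.10125 × 0.316 = 0.031995
  M1: 0.34125 × 0.1 = 0.034125
  M3: 0.38875 × 0.31 = 0.1205125
  M6: 0.0925 × 0.078 = 0.007215
Total = 0.19422875.
P(M5 | evidence) = 0.00038125 / 0.19422875 ≈ 0.0020.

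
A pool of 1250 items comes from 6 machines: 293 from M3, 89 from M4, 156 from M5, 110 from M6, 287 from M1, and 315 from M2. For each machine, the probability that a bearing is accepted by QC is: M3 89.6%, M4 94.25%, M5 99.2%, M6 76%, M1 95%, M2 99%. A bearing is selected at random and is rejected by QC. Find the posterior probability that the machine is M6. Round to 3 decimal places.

0.327

Taking complements, P(rejected | each) = M3 0.104, M4 0.0575, M5 0.008, M6 0.24, M1 0.05, M2 0.01.
By Bayes' rule, posterior ∝ prior × likelihood:
  M3: 0.2344 × 0.104 = 0.0243776
  M4: 0.0712 × 0.0575 = 0.004094
  M5: 0.1248 × 0.008 = 0.0009984
  M6: 0.088 × 0.24 = 0.02112
  M1: 0.2296 × 0.05 = 0.01148
  M2: 0.252 × 0.01 = 0.00252
Normalizing constant = 0.06459.
P(M6 | evidence) = 0.02112 / 0.06459 ≈ 0.327.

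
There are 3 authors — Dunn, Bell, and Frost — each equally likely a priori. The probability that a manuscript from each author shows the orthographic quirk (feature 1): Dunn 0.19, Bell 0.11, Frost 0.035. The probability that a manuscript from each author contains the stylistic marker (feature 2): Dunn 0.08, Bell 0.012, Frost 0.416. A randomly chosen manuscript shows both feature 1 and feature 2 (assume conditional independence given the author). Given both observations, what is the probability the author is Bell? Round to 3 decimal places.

0.042

Since the prior is uniform, the posterior is proportional to the likelihood:
  Dunn: 0.19 × 0.08 = 0.0152
  Bell: 0.11 × 0.012 = 0.00132
  Frost: 0.035 × 0.416 = 0.01456
Normalizing constant = 0.03108.
P(Bell | evidence) = 0.00132 / 0.03108 ≈ 0.042.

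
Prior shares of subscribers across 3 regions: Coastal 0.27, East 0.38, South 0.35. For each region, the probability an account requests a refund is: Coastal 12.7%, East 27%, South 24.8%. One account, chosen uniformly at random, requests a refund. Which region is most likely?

Prior × likelihood for each hypothesis:
  Coastal: 0.27 × 0.127 = 0.03429
  East: 0.38 × 0.27 = 0.1026
  South: 0.35 × 0.248 = 0.0868
Normalizing constant = 0.22369.
Largest term belongs to East, so East is most probable.

East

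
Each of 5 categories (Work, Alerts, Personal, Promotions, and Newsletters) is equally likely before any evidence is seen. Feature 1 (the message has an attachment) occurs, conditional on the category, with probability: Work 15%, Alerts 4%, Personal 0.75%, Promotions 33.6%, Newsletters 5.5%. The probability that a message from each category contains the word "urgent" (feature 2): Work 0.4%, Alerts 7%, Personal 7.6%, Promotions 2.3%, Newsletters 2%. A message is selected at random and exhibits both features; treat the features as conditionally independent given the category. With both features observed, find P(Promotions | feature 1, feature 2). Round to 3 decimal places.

Since the prior is uniform, the posterior is proportional to the likelihood:
  Work: 0.15 × 0.004 = 0.0006
  Alerts: 0.04 × 0.07 = 0.0028
  Personal: 0.0075 × 0.076 = 0.00057
  Promotions: 0.336 × 0.023 = 0.007728
  Newsletters: 0.055 × 0.02 = 0.0011
Total = 0.012798.
P(Promotions | evidence) = 0.007728 / 0.012798 ≈ 0.604.

0.604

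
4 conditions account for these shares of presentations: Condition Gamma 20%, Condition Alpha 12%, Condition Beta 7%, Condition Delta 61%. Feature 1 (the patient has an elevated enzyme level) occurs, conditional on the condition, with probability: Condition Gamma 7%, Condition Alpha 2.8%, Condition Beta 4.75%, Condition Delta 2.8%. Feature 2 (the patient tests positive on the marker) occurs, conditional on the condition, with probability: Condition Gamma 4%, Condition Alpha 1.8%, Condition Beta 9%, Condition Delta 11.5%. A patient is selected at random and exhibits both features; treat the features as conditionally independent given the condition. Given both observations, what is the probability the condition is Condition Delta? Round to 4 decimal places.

0.6811

By Bayes' rule, posterior ∝ prior × likelihood:
  Condition Gamma: 0.2 × 0.07 × 0.04 = 0.00056
  Condition Alpha: 0.12 × 0.028 × 0.018 = 0.00006048
  Condition Beta: 0.07 × 0.0475 × 0.09 = 0.00029925
  Condition Delta: 0.61 × 0.028 × 0.115 = 0.0019642
Total = 0.00288393.
P(Condition Delta | evidence) = 0.0019642 / 0.00288393 ≈ 0.6811.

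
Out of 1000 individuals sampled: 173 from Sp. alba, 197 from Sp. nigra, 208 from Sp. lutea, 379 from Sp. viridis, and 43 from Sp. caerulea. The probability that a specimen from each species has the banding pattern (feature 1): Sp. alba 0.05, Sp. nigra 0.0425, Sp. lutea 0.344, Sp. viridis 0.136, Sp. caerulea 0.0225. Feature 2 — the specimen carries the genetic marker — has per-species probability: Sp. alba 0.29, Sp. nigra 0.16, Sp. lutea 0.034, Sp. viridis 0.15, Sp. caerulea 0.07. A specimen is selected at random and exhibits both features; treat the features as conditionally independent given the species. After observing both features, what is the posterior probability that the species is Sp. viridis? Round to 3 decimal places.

0.549

By Bayes' rule, posterior ∝ prior × likelihood:
  Sp. alba: 0.173 × 0.05 × 0.29 = 0.0025085
  Sp. nigra: 0.197 × 0.0425 × 0.16 = 0.0013396
  Sp. lutea: 0.208 × 0.344 × 0.034 = 0.002432768
  Sp. viridis: 0.379 × 0.136 × 0.15 = 0.0077316
  Sp. caerulea: 0.043 × 0.0225 × 0.07 = 0.000067725
Sum = 0.014080193.
P(Sp. viridis | evidence) = 0.0077316 / 0.014080193 ≈ 0.549.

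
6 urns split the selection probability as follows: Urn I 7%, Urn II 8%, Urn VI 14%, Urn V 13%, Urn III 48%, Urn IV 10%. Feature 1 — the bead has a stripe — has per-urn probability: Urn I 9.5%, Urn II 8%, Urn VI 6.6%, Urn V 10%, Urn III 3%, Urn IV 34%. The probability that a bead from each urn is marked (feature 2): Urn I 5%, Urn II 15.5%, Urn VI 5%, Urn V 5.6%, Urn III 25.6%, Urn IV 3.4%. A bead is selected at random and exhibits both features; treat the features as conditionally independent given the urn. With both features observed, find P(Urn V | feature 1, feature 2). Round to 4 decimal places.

By Bayes' rule, posterior ∝ prior × likelihood:
  Urn I: 0.07 × 0.095 × 0.05 = 0.0003325
  Urn II: 0.08 × 0.08 × 0.155 = 0.000992
  Urn VI: 0.14 × 0.066 × 0.05 = 0.000462
  Urn V: 0.13 × 0.1 × 0.056 = 0.000728
  Urn III: 0.48 × 0.03 × 0.256 = 0.0036864
  Urn IV: 0.1 × 0.34 × 0.034 = 0.001156
Normalizing constant = 0.0073569.
P(Urn V | evidence) = 0.000728 / 0.0073569 ≈ 0.0990.

0.0990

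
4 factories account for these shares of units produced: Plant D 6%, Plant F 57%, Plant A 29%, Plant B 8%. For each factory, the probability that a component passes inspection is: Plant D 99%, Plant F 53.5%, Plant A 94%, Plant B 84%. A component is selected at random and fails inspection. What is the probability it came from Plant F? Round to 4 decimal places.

Taking complements, P(nonconforming | each) = Plant D 0.01, Plant F 0.465, Plant A 0.06, Plant B 0.16.
Compute prior × likelihood for every hypothesis:
  Plant D: 0.06 × 0.01 = 0.0006
  Plant F: 0.57 × 0.465 = 0.26505
  Plant A: 0.29 × 0.06 = 0.0174
  Plant B: 0.08 × 0.16 = 0.0128
Total = 0.29585.
P(Plant F | evidence) = 0.26505 / 0.29585 ≈ 0.8959.

0.8959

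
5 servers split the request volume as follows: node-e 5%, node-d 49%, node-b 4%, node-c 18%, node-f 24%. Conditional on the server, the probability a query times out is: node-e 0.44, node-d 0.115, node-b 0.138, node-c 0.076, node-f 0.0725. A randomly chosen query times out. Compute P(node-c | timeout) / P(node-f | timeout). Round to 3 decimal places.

Unnormalized posteriors (prior × likelihood):
  node-e: 0.05 × 0.44 = 0.022
  node-d: 0.49 × 0.115 = 0.05635
  node-b: 0.04 × 0.138 = 0.00552
  node-c: 0.18 × 0.076 = 0.01368
  node-f: 0.24 × 0.0725 = 0.0174
Normalizing constant = 0.11495.
The ratio is 0.01368 / 0.0174 (the normalizer cancels) = 0.786.

0.786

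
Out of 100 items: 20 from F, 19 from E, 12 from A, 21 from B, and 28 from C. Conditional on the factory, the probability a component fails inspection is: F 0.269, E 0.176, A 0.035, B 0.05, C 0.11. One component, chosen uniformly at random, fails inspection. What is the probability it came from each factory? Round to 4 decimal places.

F 0.4053, E 0.2519, A 0.0316, B 0.0791, C 0.2320

Unnormalized posteriors (prior × likelihood):
  F: 0.2 × 0.269 = 0.0538
  E: 0.19 × 0.176 = 0.03344
  A: 0.12 × 0.035 = 0.0042
  B: 0.21 × 0.05 = 0.0105
  C: 0.28 × 0.11 = 0.0308
Sum = 0.13274.
P(F | nonconforming) = 0.0538/0.13274 ≈ 0.4053
P(E | nonconforming) = 0.03344/0.13274 ≈ 0.2519
P(A | nonconforming) = 0.0042/0.13274 ≈ 0.0316
P(B | nonconforming) = 0.0105/0.13274 ≈ 0.0791
P(C | nonconforming) = 0.0308/0.13274 ≈ 0.2320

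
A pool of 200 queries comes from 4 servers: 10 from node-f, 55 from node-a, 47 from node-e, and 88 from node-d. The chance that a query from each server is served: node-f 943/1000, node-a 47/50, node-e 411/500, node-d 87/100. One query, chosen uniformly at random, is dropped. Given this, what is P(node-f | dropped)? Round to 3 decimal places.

Taking complements, P(dropped | each) = node-f 0.057, node-a 0.06, node-e 0.178, node-d 0.13.
Prior × likelihood for each hypothesis:
  node-f: 0.05 × 0.057 = 0.00285
  node-a: 0.275 × 0.06 = 0.0165
  node-e: 0.235 × 0.178 = 0.04183
  node-d: 0.44 × 0.13 = 0.0572
Total = 0.11838.
P(node-f | evidence) = 0.00285 / 0.11838 ≈ 0.024.

0.024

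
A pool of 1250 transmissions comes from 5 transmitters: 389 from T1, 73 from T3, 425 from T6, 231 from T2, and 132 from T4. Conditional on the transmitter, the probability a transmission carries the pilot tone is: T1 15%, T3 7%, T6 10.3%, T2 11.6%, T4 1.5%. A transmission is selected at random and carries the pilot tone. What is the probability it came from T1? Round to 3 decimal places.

Compute prior × likelihood for every hypothesis:
  T1: 0.3112 × 0.15 = 0.04668
  T3: 0.0584 × 0.07 = 0.004088
  T6: 0.34 × 0.103 = 0.03502
  T2: 0.1848 × 0.116 = 0.0214368
  T4: 0.1056 × 0.015 = 0.001584
Total = 0.1088088.
P(T1 | evidence) = 0.04668 / 0.1088088 ≈ 0.429.

0.429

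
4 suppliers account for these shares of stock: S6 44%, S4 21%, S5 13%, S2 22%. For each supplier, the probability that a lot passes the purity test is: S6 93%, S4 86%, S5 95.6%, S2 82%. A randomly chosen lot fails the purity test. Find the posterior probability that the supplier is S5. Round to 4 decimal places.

Taking complements, P(off-spec | each) = S6 0.07, S4 0.14, S5 0.044, S2 0.18.
Prior × likelihood for each hypothesis:
  S6: 0.44 × 0.07 = 0.0308
  S4: 0.21 × 0.14 = 0.0294
  S5: 0.13 × 0.044 = 0.00572
  S2: 0.22 × 0.18 = 0.0396
Normalizing constant = 0.10552.
P(S5 | evidence) = 0.00572 / 0.10552 ≈ 0.0542.

0.0542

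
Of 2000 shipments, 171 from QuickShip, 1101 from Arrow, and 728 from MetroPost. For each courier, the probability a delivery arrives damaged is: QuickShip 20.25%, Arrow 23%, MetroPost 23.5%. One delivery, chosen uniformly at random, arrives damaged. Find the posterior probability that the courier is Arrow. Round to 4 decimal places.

0.5518

By Bayes' rule, posterior ∝ prior × likelihood:
  QuickShip: 0.0855 × 0.2025 = 0.01731375
  Arrow: 0.5505 × 0.23 = 0.126615
  MetroPost: 0.364 × 0.235 = 0.08554
Total = 0.22946875.
P(Arrow | evidence) = 0.126615 / 0.22946875 ≈ 0.5518.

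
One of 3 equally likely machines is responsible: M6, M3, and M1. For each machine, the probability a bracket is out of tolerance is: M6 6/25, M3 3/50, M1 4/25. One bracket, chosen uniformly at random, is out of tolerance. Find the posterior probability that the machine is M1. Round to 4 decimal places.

With a uniform prior (1/3 each), posterior ∝ likelihood:
  M6: 0.24
  M3: 0.06
  M1: 0.16
Sum = 0.46.
P(M1 | evidence) = 0.16 / 0.46 ≈ 0.3478.

0.3478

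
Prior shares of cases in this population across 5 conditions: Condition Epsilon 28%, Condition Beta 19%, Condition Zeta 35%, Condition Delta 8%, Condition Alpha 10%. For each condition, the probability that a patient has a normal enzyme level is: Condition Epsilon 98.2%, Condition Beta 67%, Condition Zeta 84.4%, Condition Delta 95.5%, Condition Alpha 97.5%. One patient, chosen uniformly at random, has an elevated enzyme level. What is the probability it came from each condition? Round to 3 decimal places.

Taking complements, P(elevated | each) = Condition Epsilon 0.018, Condition Beta 0.33, Condition Zeta 0.156, Condition Delta 0.045, Condition Alpha 0.025.
Compute prior × likelihood for every hypothesis:
  Condition Epsilon: 0.28 × 0.018 = 0.00504
  Condition Beta: 0.19 × 0.33 = 0.0627
  Condition Zeta: 0.35 × 0.156 = 0.0546
  Condition Delta: 0.08 × 0.045 = 0.0036
  Condition Alpha: 0.1 × 0.025 = 0.0025
Normalizing constant = 0.12844.
P(Condition Epsilon | elevated) = 0.00504/0.12844 ≈ 0.039
P(Condition Beta | elevated) = 0.0627/0.12844 ≈ 0.488
P(Condition Zeta | elevated) = 0.0546/0.12844 ≈ 0.425
P(Condition Delta | elevated) = 0.0036/0.12844 ≈ 0.028
P(Condition Alpha | elevated) = 0.0025/0.12844 ≈ 0.019
(Check: 0.039+0.488+0.425+0.028+0.019 = 0.999.)

Condition Epsilon 0.039, Condition Beta 0.488, Condition Zeta 0.425, Condition Delta 0.028, Condition Alpha 0.019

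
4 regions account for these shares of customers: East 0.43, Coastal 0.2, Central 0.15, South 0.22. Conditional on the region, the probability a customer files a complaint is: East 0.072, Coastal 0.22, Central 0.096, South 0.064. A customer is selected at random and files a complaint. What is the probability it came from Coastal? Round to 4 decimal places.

0.4254

Compute prior × likelihood for every hypothesis:
  East: 0.43 × 0.072 = 0.03096
  Coastal: 0.2 × 0.22 = 0.044
  Central: 0.15 × 0.096 = 0.0144
  South: 0.22 × 0.064 = 0.01408
Sum = 0.10344.
P(Coastal | evidence) = 0.044 / 0.10344 ≈ 0.4254.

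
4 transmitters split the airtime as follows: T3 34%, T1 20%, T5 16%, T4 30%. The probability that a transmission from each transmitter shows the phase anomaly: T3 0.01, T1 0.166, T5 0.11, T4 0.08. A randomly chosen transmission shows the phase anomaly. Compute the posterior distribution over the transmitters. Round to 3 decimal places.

Unnormalized posteriors (prior × likelihood):
  T3: 0.34 × 0.01 = 0.0034
  T1: 0.2 × 0.166 = 0.0332
  T5: 0.16 × 0.11 = 0.0176
  T4: 0.3 × 0.08 = 0.024
Total = 0.0782.
P(T3 | anomaly) = 0.0034/0.0782 ≈ 0.043
P(T1 | anomaly) = 0.0332/0.0782 ≈ 0.425
P(T5 | anomaly) = 0.0176/0.0782 ≈ 0.225
P(T4 | anomaly) = 0.024/0.0782 ≈ 0.307

T3 0.043, T1 0.425, T5 0.225, T4 0.307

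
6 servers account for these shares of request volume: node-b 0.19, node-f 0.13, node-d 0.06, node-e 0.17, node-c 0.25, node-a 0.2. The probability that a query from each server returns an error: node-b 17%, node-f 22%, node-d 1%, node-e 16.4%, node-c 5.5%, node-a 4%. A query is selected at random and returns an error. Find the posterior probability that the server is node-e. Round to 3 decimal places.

0.251

Compute prior × likelihood for every hypothesis:
  node-b: 0.19 × 0.17 = 0.0323
  node-f: 0.13 × 0.22 = 0.0286
  node-d: 0.06 × 0.01 = 0.0006
  node-e: 0.17 × 0.164 = 0.02788
  node-c: 0.25 × 0.055 = 0.01375
  node-a: 0.2 × 0.04 = 0.008
Total = 0.11113.
P(node-e | evidence) = 0.02788 / 0.11113 ≈ 0.251.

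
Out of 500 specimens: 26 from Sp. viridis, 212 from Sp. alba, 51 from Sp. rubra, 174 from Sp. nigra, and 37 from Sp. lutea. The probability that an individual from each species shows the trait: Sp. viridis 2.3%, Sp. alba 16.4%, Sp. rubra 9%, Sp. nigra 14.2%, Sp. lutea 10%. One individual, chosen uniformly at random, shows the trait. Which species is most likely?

Prior × likelihood for each hypothesis:
  Sp. viridis: 0.052 × 0.023 = 0.001196
  Sp. alba: 0.424 × 0.164 = 0.069536
  Sp. rubra: 0.102 × 0.09 = 0.00918
  Sp. nigra: 0.348 × 0.142 = 0.049416
  Sp. lutea: 0.074 × 0.1 = 0.0074
Total = 0.136728.
Largest term belongs to Sp. alba, so Sp. alba is most probable.

Sp. alba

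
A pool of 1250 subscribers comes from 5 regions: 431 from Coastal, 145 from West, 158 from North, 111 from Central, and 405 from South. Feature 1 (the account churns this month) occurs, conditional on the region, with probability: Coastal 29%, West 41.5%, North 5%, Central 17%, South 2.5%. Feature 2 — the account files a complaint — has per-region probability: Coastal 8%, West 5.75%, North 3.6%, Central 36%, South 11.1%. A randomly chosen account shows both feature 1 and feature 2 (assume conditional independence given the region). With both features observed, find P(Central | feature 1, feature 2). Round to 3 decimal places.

Compute prior × likelihood for every hypothesis:
  Coastal: 0.3448 × 0.29 × 0.08 = 0.00799936
  West: 0.116 × 0.415 × 0.0575 = 0.00276805
  North: 0.1264 × 0.05 × 0.036 = 0.00022752
  Central: 0.0888 × 0.17 × 0.36 = 0.00543456
  South: 0.324 × 0.025 × 0.111 = 0.0008991
Normalizing constant = 0.01732859.
P(Central | evidence) = 0.00543456 / 0.01732859 ≈ 0.314.

0.314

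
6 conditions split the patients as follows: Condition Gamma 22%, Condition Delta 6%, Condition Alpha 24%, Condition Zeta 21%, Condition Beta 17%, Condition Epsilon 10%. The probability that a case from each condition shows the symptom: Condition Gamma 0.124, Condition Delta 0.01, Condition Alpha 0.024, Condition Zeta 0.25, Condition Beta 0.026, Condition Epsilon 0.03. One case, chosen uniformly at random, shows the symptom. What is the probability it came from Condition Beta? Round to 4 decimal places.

0.0472

Prior × likelihood for each hypothesis:
  Condition Gamma: 0.22 × 0.124 = 0.02728
  Condition Delta: 0.06 × 0.01 = 0.0006
  Condition Alpha: 0.24 × 0.024 = 0.00576
  Condition Zeta: 0.21 × 0.25 = 0.0525
  Condition Beta: 0.17 × 0.026 = 0.00442
  Condition Epsilon: 0.1 × 0.03 = 0.003
Total = 0.09356.
P(Condition Beta | evidence) = 0.00442 / 0.09356 ≈ 0.0472.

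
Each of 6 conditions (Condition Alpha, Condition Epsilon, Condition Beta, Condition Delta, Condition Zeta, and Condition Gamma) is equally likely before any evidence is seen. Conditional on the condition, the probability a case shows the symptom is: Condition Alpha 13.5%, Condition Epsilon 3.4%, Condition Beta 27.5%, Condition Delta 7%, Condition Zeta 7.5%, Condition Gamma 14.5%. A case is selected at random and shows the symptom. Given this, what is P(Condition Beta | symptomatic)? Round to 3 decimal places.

Since the prior is uniform, the posterior is proportional to the likelihood:
  Condition Alpha: 0.135
  Condition Epsilon: 0.034
  Condition Beta: 0.275
  Condition Delta: 0.07
  Condition Zeta: 0.075
  Condition Gamma: 0.145
Total = 0.734.
P(Condition Beta | evidence) = 0.275 / 0.734 ≈ 0.375.

0.375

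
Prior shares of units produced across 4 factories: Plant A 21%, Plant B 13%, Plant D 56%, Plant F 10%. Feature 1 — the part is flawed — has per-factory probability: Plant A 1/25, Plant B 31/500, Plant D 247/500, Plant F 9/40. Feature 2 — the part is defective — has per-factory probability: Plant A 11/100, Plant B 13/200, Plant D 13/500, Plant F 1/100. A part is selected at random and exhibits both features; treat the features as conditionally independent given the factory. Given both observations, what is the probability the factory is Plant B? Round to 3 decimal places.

Compute prior × likelihood for every hypothesis:
  Plant A: 0.21 × 0.04 × 0.11 = 0.000924
  Plant B: 0.13 × 0.062 × 0.065 = 0.0005239
  Plant D: 0.56 × 0.494 × 0.026 = 0.00719264
  Plant F: 0.1 × 0.225 × 0.01 = 0.000225
Normalizing constant = 0.00886554.
P(Plant B | evidence) = 0.0005239 / 0.00886554 ≈ 0.059.

0.059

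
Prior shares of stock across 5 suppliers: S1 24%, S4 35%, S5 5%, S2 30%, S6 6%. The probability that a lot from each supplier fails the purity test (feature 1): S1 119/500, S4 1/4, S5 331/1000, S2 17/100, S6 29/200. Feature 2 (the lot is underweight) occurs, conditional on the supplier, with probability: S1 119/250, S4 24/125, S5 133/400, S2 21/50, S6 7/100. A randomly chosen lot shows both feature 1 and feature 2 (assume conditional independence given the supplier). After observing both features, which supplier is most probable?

S1

Prior × likelihood for each hypothesis:
  S1: 0.24 × 0.238 × 0.476 = 0.02718912
  S4: 0.35 × 0.25 × 0.192 = 0.0168
  S5: 0.05 × 0.331 × 0.3325 = 0.005502875
  S2: 0.3 × 0.17 × 0.42 = 0.02142
  S6: 0.06 × 0.145 × 0.07 = 0.000609
Normalizing constant = 0.071520995.
Largest term belongs to S1, so S1 is most probable.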